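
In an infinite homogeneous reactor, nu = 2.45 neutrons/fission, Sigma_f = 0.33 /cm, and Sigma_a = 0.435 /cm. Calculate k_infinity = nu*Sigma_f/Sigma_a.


k_inf = nu * Sigma_f / Sigma_a
k_inf = 2.45 * 0.33 / 0.435
k_inf = 1.8586

1.8586


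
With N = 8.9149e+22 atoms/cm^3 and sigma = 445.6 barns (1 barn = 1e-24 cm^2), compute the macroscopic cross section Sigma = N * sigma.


Sigma = N * sigma_barns * 1e-24
Sigma = 8.9149e+22 * 445.6 * 1e-24
Sigma = 39.725 /cm

39.725


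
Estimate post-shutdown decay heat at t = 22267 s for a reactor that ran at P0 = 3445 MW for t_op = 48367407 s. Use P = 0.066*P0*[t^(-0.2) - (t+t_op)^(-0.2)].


P/P0 = 0.066 * [t^(-0.2) - (t + t_op)^(-0.2)]
P/P0 = 0.066 * [22267^(-0.2) - (22267 + 48367407)^(-0.2)]
P/P0 = 0.066 * [0.1350416 - 0.02904353] = 0.006995873
P = 3445 * 0.006995873 = 24.101 MW

24.101


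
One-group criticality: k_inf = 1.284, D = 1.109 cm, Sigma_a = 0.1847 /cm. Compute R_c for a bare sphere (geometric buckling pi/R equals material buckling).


L^2 = D / Sigma_a = 1.109 / 0.1847 = 6.004331 cm^2
B_m^2 = (k_inf - 1) / L^2 = (1.284 - 1) / 6.004331 = 0.04729919 /cm^2
For a bare sphere: B_g = pi/R, so R_c = pi / sqrt(B_m^2)
R_c = pi / sqrt(0.04729919) = 14.445 cm

14.445


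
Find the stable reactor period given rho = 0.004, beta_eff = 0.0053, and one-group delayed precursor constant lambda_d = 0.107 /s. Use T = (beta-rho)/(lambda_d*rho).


T = (beta - rho) / (lambda_d * rho)
T = (0.0053 - 0.004) / (0.107 * 0.004)
T = 3.0374 s

3.0374


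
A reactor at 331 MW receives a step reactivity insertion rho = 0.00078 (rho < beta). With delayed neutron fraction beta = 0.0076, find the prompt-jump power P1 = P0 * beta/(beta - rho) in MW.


P1/P0 = beta / (beta - rho)
P1/P0 = 0.0076 / (0.0076 - 0.00078) = 1.114370
P1 = 331 * 1.114370 = 368.86 MW

368.86


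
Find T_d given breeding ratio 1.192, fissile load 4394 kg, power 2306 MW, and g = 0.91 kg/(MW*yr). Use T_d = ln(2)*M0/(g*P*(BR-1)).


Breeding gain G = BR - 1 = 1.192 - 1 = 0.192
Fissile production rate = g * P * G = 0.91 * 2306 * 0.192 = 402.90432 kg/yr
T_d = ln(2) * M0 / (g * P * G)
T_d = ln(2) * 4394 / 402.90432 = 7.5593 yr

7.5593


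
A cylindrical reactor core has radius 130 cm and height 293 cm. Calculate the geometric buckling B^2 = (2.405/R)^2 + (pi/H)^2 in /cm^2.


B^2 = (2.405/R)^2 + (pi/H)^2
B^2 = (2.405/130)^2 + (pi/293)^2
B^2 = 4.5721e-04 /cm^2

4.5721e-04


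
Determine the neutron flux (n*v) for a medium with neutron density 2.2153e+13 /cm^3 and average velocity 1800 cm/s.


phi = n * v
phi = 2.2153e+13 * 1800
phi = 3.9875e+16 /cm^2/s

3.9875e+16


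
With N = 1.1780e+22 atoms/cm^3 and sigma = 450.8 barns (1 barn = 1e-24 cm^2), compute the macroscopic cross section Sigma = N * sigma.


Sigma = N * sigma_barns * 1e-24
Sigma = 1.1780e+22 * 450.8 * 1e-24
Sigma = 5.3104 /cm

5.3104


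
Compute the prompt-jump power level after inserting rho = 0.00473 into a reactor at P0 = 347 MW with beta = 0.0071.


P1/P0 = beta / (beta - rho)
P1/P0 = 0.0071 / (0.0071 - 0.00473) = 2.995781
P1 = 347 * 2.995781 = 1039.5 MW

1039.5


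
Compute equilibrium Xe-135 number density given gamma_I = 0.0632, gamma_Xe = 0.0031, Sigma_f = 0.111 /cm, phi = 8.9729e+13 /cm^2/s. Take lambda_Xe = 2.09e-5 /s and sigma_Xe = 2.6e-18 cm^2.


Xe_eq = (gamma_I + gamma_Xe) * Sigma_f * phi / (lambda_Xe + sigma_Xe * phi)
Numerator = (0.0632 + 0.0031) * 0.111 * 8.9729e+13 = 6.603426e+11
Denominator = 2.09e-5 + 2.6e-18 * 8.9729e+13 = 2.541954e-04
Xe_eq = 6.603426e+11 / 2.541954e-04 = 2.5978e+15 /cm^3

2.5978e+15


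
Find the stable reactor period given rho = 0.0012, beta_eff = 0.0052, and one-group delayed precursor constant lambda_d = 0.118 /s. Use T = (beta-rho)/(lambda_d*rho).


T = (beta - rho) / (lambda_d * rho)
T = (0.0052 - 0.0012) / (0.118 * 0.0012)
T = 28.249 s

28.249


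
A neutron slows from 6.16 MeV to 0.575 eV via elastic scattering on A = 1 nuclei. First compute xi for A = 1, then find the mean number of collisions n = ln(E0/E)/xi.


xi = 1 + (A-1)^2/(2A)*ln((A-1)/(A+1)) = 1 (for A = 1)
n = ln(E0/E) / xi
n = ln(6.16e6 / 0.575) / 1
n = ln(1.071304e+07) / 1 = 16.187

16.187


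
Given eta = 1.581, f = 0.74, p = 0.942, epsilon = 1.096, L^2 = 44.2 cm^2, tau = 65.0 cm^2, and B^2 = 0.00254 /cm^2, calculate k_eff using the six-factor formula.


k_inf = eta*f*p*eps = 1.581*0.74*0.942*1.096 = 1.207883
P_TNL = 1/(1 + L^2*B^2) = 1/(1 + 44.2*0.00254) = 0.8990639
P_FNL = exp(-B^2*tau) = exp(-0.00254*65.0) = 0.8478089
k_eff = k_inf * P_TNL * P_FNL = 1.207883 * 0.8990639 * 0.8478089
k_eff = 0.92069

0.92069


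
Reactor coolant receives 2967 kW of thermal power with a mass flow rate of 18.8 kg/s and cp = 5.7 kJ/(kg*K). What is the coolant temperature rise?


dT = Q / (m_dot * cp)
dT = 2967 / (18.8 * 5.7)
dT = 27.688 C

27.688


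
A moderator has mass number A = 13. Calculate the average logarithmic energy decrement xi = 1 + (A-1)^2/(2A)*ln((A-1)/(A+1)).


xi = 1 + (A-1)^2/(2A) * ln((A-1)/(A+1))
xi = 1 + (13-1)^2/(2*13) * ln((13-1)/(13 +1))
xi = 0.14624

0.14624


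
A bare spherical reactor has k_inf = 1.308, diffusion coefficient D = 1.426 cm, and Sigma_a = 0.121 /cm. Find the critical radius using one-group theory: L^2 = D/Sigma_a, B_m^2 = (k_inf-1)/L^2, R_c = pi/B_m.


L^2 = D / Sigma_a = 1.426 / 0.121 = 11.78512 cm^2
B_m^2 = (k_inf - 1) / L^2 = (1.308 - 1) / 11.78512 = 0.02613465 /cm^2
For a bare sphere: B_g = pi/R, so R_c = pi / sqrt(B_m^2)
R_c = pi / sqrt(0.02613465) = 19.433 cm

19.433


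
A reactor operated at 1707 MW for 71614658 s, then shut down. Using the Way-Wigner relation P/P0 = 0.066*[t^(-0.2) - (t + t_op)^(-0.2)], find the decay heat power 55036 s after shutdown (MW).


P/P0 = 0.066 * [t^(-0.2) - (t + t_op)^(-0.2)]
P/P0 = 0.066 * [55036^(-0.2) - (55036 + 71614658)^(-0.2)]
P/P0 = 0.066 * [0.1126862 - 0.02684930] = 0.005665235
P = 1707 * 0.005665235 = 9.6706 MW

9.6706


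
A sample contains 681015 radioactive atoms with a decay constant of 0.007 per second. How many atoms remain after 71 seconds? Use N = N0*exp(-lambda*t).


N = N0 * exp(-lambda * t)
N = 681015 * exp(-0.007 * 71)
N = 414298

414298


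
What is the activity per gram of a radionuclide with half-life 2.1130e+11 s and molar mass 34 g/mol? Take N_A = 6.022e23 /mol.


lambda = ln(2) / t_half = ln(2) / 2.1130e+11 = 3.280394e-12 /s
SA = lambda * N_A / M
SA = 3.280394e-12 * 6.022e23 / 34
SA = 5.8102e+10 Bq/g

5.8102e+10


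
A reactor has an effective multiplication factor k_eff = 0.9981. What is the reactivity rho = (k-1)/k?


rho = (k_eff - 1) / k_eff
rho = (0.9981 - 1) / 0.9981
rho = -0.0019036

-0.0019036


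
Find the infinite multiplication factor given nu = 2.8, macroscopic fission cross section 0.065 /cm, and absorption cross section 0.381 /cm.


k_inf = nu * Sigma_f / Sigma_a
k_inf = 2.8 * 0.065 / 0.381
k_inf = 0.47769

0.47769


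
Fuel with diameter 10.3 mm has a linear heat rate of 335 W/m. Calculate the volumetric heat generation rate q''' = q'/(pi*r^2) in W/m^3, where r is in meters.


r = D / 2 / 1000 = 10.3 / 2 / 1000 = 0.00515 m
q''' = q' / (pi * r^2)
q''' = 335 / (pi * 0.00515^2)
q''' = 4.0205e+06 W/m^3

4.0205e+06


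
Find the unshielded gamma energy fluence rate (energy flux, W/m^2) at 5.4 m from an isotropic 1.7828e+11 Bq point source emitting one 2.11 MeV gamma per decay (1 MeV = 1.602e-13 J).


psi = A * E * 1.602e-13 / (4*pi*r^2)
psi = 1.7828e+11 * 2.11 * 1.602e-13 / (4*pi*5.4^2)
psi = 1.6446e-04 W/m^2

1.6446e-04


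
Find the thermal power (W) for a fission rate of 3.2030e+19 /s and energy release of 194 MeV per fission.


P = fission_rate * E_MeV * 1.602e-13
P = 3.2030e+19 * 194 * 1.602e-13
P = 9.9545e+08 W

9.9545e+08


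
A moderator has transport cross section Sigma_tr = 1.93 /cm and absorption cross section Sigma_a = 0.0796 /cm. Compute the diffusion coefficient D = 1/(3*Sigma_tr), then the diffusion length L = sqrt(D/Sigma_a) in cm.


D = 1 / (3 * Sigma_tr) = 1 / (3 * 1.93) = 0.1727116 cm
L = sqrt(D / Sigma_a)
L = sqrt(0.1727116 / 0.0796)
L = 1.4730 cm

1.4730


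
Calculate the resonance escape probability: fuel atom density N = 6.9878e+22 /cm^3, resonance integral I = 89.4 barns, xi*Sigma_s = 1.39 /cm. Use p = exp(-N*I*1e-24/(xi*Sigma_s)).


p = exp(-N * I * 1e-24 / (xi*Sigma_s))
p = exp(-6.9878e+22 * 89.4 * 1e-24 / 1.39)
p = 0.011172

0.011172


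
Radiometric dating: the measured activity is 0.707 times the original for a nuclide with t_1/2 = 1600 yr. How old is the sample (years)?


lambda = ln(2) / t_half = ln(2) / 1600 = 4.332170e-04 /yr
t = -ln(A/A0) / lambda
t = -ln(0.707) / 4.332170e-04
t = 800.35 yr

800.35


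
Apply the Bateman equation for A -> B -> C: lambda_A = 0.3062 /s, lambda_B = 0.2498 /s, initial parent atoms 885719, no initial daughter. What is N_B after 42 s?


N_B(t) = lambda_A * N_A0 / (lambda_B - lambda_A) * [exp(-lambda_A*t) - exp(-lambda_B*t)]
exp(-0.3062*42) = 2.598958e-06; exp(-0.2498*42) = 2.776873e-05
N_B = 0.3062 * 885719 / (0.2498 - 0.3062) * (2.598958e-06 - 2.776873e-05)
N_B = 121.03

121.03


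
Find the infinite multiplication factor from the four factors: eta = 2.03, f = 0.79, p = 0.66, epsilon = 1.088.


k_inf = eta * f * p * epsilon
k_inf = 2.03 * 0.79 * 0.66 * 1.088
k_inf = 1.1516

1.1516


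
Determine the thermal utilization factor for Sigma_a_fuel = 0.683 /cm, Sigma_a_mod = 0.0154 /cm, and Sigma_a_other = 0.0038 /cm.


f = Sigma_a_fuel / (Sigma_a_fuel + Sigma_a_mod + Sigma_a_other)
f = 0.683 / (0.683 + 0.0154 + 0.0038)
f = 0.97266

0.97266


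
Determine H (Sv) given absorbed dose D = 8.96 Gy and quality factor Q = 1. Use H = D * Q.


H = D * Q
H = 8.96 * 1
H = 8.9600 Sv

8.9600


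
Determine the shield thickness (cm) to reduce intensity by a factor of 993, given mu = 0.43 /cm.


x = ln(factor) / mu
x = ln(993) / 0.43
x = 16.048 cm

16.048


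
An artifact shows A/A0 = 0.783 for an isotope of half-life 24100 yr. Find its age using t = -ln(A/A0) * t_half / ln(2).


lambda = ln(2) / t_half = ln(2) / 24100 = 2.876129e-05 /yr
t = -ln(A/A0) / lambda
t = -ln(0.783) / 2.876129e-05
t = 8505.3 yr

8505.3


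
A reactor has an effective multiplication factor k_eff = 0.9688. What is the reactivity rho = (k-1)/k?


rho = (k_eff - 1) / k_eff
rho = (0.9688 - 1) / 0.9688
rho = -0.032205

-0.032205


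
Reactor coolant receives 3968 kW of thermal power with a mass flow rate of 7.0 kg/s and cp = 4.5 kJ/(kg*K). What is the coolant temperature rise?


dT = Q / (m_dot * cp)
dT = 3968 / (7.0 * 4.5)
dT = 125.97 C

125.97


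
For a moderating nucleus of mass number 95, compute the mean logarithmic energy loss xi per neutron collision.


xi = 1 + (A-1)^2/(2A) * ln((A-1)/(A+1))
xi = 1 + (95-1)^2/(2*95) * ln((95-1)/(95 +1))
xi = 0.020906

0.020906


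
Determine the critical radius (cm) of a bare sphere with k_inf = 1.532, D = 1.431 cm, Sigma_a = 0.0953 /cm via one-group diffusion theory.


L^2 = D / Sigma_a = 1.431 / 0.0953 = 15.01574 cm^2
B_m^2 = (k_inf - 1) / L^2 = (1.532 - 1) / 15.01574 = 0.03542949 /cm^2
For a bare sphere: B_g = pi/R, so R_c = pi / sqrt(B_m^2)
R_c = pi / sqrt(0.03542949) = 16.690 cm

16.690


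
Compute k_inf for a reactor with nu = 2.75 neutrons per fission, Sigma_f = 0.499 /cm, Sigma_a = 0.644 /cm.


k_inf = nu * Sigma_f / Sigma_a
k_inf = 2.75 * 0.499 / 0.644
k_inf = 2.1308

2.1308


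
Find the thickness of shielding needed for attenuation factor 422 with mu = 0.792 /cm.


x = ln(factor) / mu
x = ln(422) / 0.792
x = 7.6326 cm

7.6326


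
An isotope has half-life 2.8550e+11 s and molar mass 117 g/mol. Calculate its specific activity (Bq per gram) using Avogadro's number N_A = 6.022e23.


lambda = ln(2) / t_half = ln(2) / 2.8550e+11 = 2.427836e-12 /s
SA = lambda * N_A / M
SA = 2.427836e-12 * 6.022e23 / 117
SA = 1.2496e+10 Bq/g

1.2496e+10


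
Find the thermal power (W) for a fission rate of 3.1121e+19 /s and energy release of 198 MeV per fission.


P = fission_rate * E_MeV * 1.602e-13
P = 3.1121e+19 * 198 * 1.602e-13
P = 9.8715e+08 W

9.8715e+08


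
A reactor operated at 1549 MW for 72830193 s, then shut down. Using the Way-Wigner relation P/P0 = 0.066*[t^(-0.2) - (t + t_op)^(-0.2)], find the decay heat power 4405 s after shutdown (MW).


P/P0 = 0.066 * [t^(-0.2) - (t + t_op)^(-0.2)]
P/P0 = 0.066 * [4405^(-0.2) - (4405 + 72830193)^(-0.2)]
P/P0 = 0.066 * [0.1867286 - 0.02676286] = 0.01055774
P = 1549 * 0.01055774 = 16.354 MW

16.354


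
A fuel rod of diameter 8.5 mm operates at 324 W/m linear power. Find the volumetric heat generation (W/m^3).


r = D / 2 / 1000 = 8.5 / 2 / 1000 = 0.00425 m
q''' = q' / (pi * r^2)
q''' = 324 / (pi * 0.00425^2)
q''' = 5.7098e+06 W/m^3

5.7098e+06


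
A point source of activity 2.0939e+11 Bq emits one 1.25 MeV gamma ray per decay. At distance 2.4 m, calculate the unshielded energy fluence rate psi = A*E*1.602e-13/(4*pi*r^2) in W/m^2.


psi = A * E * 1.602e-13 / (4*pi*r^2)
psi = 2.0939e+11 * 1.25 * 1.602e-13 / (4*pi*2.4^2)
psi = 5.7929e-04 W/m^2

5.7929e-04


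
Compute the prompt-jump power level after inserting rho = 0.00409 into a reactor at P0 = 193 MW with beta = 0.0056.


P1/P0 = beta / (beta - rho)
P1/P0 = 0.0056 / (0.0056 - 0.00409) = 3.708609
P1 = 193 * 3.708609 = 715.76 MW

715.76


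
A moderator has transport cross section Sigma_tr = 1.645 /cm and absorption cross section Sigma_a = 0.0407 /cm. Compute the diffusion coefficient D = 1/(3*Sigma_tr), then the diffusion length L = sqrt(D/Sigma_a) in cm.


D = 1 / (3 * Sigma_tr) = 1 / (3 * 1.645) = 0.2026342 cm
L = sqrt(D / Sigma_a)
L = sqrt(0.2026342 / 0.0407)
L = 2.2313 cm

2.2313


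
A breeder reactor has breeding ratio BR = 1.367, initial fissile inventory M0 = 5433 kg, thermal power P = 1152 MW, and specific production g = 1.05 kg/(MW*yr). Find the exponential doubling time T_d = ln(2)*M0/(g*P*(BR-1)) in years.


Breeding gain G = BR - 1 = 1.367 - 1 = 0.367
Fissile production rate = g * P * G = 1.05 * 1152 * 0.367 = 443.9232 kg/yr
T_d = ln(2) * M0 / (g * P * G)
T_d = ln(2) * 5433 / 443.9232 = 8.4832 yr

8.4832


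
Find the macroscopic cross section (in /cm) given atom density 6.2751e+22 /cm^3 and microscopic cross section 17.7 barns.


Sigma = N * sigma_barns * 1e-24
Sigma = 6.2751e+22 * 17.7 * 1e-24
Sigma = 1.1107 /cm

1.1107


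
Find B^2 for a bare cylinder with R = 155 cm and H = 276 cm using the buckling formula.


B^2 = (2.405/R)^2 + (pi/H)^2
B^2 = (2.405/155)^2 + (pi/276)^2
B^2 = 3.7031e-04 /cm^2

3.7031e-04


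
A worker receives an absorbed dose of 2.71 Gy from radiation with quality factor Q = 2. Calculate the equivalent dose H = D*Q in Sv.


H = D * Q
H = 2.71 * 2
H = 5.4200 Sv

5.4200


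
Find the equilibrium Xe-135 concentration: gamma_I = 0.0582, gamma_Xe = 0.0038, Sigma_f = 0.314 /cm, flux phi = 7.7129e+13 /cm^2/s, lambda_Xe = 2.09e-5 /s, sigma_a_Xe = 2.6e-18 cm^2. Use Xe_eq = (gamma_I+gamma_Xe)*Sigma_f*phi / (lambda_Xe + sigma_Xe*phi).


Xe_eq = (gamma_I + gamma_Xe) * Sigma_f * phi / (lambda_Xe + sigma_Xe * phi)
Numerator = (0.0582 + 0.0038) * 0.314 * 7.7129e+13 = 1.501547e+12
Denominator = 2.09e-5 + 2.6e-18 * 7.7129e+13 = 2.214354e-04
Xe_eq = 1.501547e+12 / 2.214354e-04 = 6.7810e+15 /cm^3

6.7810e+15


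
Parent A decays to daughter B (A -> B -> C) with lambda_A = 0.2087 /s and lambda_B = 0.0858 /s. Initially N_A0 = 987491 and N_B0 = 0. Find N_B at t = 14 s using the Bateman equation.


N_B(t) = lambda_A * N_A0 / (lambda_B - lambda_A) * [exp(-lambda_A*t) - exp(-lambda_B*t)]
exp(-0.2087*14) = 0.05383669; exp(-0.0858*14) = 0.3008330
N_B = 0.2087 * 987491 / (0.0858 - 0.2087) * (0.05383669 - 0.3008330)
N_B = 414185

414185


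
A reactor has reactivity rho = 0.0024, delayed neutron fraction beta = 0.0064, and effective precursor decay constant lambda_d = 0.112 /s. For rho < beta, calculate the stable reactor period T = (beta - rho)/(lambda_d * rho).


T = (beta - rho) / (lambda_d * rho)
T = (0.0064 - 0.0024) / (0.112 * 0.0024)
T = 14.881 s

14.881


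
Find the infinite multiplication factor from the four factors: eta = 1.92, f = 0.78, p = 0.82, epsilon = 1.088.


k_inf = eta * f * p * epsilon
k_inf = 1.92 * 0.78 * 0.82 * 1.088
k_inf = 1.3361

1.3361


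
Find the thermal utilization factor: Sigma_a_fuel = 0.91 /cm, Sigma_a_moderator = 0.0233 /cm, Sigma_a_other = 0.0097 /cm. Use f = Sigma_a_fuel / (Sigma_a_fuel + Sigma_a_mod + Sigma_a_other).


f = Sigma_a_fuel / (Sigma_a_fuel + Sigma_a_mod + Sigma_a_other)
f = 0.91 / (0.91 + 0.0233 + 0.0097)
f = 0.96501

0.96501


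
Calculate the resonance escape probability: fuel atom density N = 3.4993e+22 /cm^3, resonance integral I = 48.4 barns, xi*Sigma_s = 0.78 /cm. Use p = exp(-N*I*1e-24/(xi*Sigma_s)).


p = exp(-N * I * 1e-24 / (xi*Sigma_s))
p = exp(-3.4993e+22 * 48.4 * 1e-24 / 0.78)
p = 0.11402

0.11402


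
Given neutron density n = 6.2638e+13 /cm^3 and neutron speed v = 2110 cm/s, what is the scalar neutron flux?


phi = n * v
phi = 6.2638e+13 * 2110
phi = 1.3217e+17 /cm^2/s

1.3217e+17


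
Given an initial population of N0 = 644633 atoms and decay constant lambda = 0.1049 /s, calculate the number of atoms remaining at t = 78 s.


N = N0 * exp(-lambda * t)
N = 644633 * exp(-0.1049 * 78)
N = 180.23

180.23


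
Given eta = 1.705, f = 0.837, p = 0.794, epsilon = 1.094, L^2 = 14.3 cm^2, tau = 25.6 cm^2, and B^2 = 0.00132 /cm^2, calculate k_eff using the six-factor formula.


k_inf = eta*f*p*eps = 1.705*0.837*0.794*1.094 = 1.239617
P_TNL = 1/(1 + L^2*B^2) = 1/(1 + 14.3*0.00132) = 0.9814737
P_FNL = exp(-B^2*tau) = exp(-0.00132*25.6) = 0.9667726
k_eff = k_inf * P_TNL * P_FNL = 1.239617 * 0.9814737 * 0.9667726
k_eff = 1.1762

1.1762


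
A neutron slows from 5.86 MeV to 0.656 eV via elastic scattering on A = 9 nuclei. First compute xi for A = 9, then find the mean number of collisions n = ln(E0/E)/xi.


xi = 1 + (A-1)^2/(2A)*ln((A-1)/(A+1)) = 0.2066007 (for A = 9)
n = ln(E0/E) / xi
n = ln(5.86e6 / 0.656) / 0.2066007
n = ln(8.932927e+06) / 0.2066007 = 77.470

77.470


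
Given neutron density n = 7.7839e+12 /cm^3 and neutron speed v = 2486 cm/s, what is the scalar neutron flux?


phi = n * v
phi = 7.7839e+12 * 2486
phi = 1.9351e+16 /cm^2/s

1.9351e+16


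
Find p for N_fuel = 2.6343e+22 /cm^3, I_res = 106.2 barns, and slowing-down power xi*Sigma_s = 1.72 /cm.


p = exp(-N * I * 1e-24 / (xi*Sigma_s))
p = exp(-2.6343e+22 * 106.2 * 1e-24 / 1.72)
p = 0.19661

0.19661


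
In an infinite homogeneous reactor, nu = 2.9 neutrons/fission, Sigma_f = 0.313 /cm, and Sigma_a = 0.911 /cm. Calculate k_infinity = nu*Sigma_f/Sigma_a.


k_inf = nu * Sigma_f / Sigma_a
k_inf = 2.9 * 0.313 / 0.911
k_inf = 0.99638

0.99638


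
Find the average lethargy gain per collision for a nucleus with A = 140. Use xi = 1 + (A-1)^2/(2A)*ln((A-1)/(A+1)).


xi = 1 + (A-1)^2/(2A) * ln((A-1)/(A+1))
xi = 1 + (140-1)^2/(2*140) * ln((140-1)/(140 +1))
xi = 0.014218

0.014218


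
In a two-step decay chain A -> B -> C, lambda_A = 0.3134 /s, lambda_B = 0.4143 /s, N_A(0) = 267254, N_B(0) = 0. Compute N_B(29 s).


N_B(t) = lambda_A * N_A0 / (lambda_B - lambda_A) * [exp(-lambda_A*t) - exp(-lambda_B*t)]
exp(-0.3134*29) = 1.129461e-04; exp(-0.4143*29) = 6.054553e-06
N_B = 0.3134 * 267254 / (0.4143 - 0.3134) * (1.129461e-04 - 6.054553e-06)
N_B = 88.731

88.731


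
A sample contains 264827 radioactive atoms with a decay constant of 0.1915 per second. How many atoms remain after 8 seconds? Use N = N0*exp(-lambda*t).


N = N0 * exp(-lambda * t)
N = 264827 * exp(-0.1915 * 8)
N = 57230

57230


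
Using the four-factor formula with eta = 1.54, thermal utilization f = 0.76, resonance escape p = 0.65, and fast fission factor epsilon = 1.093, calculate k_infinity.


k_inf = eta * f * p * epsilon
k_inf = 1.54 * 0.76 * 0.65 * 1.093
k_inf = 0.83151

0.83151


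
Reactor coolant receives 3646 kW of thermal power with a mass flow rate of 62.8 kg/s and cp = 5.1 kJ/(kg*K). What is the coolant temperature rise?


dT = Q / (m_dot * cp)
dT = 3646 / (62.8 * 5.1)
dT = 11.384 C

11.384


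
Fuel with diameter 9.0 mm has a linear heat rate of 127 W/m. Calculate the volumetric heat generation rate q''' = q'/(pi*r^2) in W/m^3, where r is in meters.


r = D / 2 / 1000 = 9.0 / 2 / 1000 = 0.0045 m
q''' = q' / (pi * r^2)
q''' = 127 / (pi * 0.0045^2)
q''' = 1.9963e+06 W/m^3

1.9963e+06


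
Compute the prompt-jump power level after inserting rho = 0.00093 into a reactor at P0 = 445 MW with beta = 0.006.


P1/P0 = beta / (beta - rho)
P1/P0 = 0.006 / (0.006 - 0.00093) = 1.183432
P1 = 445 * 1.183432 = 526.63 MW

526.63


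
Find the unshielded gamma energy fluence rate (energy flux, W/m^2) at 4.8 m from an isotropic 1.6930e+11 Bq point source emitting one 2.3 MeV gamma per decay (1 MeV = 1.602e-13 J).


psi = A * E * 1.602e-13 / (4*pi*r^2)
psi = 1.6930e+11 * 2.3 * 1.602e-13 / (4*pi*4.8^2)
psi = 2.1545e-04 W/m^2

2.1545e-04


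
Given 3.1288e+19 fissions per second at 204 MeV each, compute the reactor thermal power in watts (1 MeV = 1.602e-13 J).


P = fission_rate * E_MeV * 1.602e-13
P = 3.1288e+19 * 204 * 1.602e-13
P = 1.0225e+09 W

1.0225e+09


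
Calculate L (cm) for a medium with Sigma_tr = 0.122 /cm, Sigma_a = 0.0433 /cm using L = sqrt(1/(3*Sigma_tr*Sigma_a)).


D = 1 / (3 * Sigma_tr) = 1 / (3 * 0.122) = 2.732240 cm
L = sqrt(D / Sigma_a)
L = sqrt(2.732240 / 0.0433)
L = 7.9436 cm

7.9436


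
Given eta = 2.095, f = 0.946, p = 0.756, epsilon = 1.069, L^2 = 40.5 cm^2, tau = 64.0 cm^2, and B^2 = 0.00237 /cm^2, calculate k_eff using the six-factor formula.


k_inf = eta*f*p*eps = 2.095*0.946*0.756*1.069 = 1.601676
P_TNL = 1/(1 + L^2*B^2) = 1/(1 + 40.5*0.00237) = 0.9124212
P_FNL = exp(-B^2*tau) = exp(-0.00237*64.0) = 0.8592632
k_eff = k_inf * P_TNL * P_FNL = 1.601676 * 0.9124212 * 0.8592632
k_eff = 1.2557

1.2557


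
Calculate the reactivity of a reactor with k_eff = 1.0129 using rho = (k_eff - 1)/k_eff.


rho = (k_eff - 1) / k_eff
rho = (1.0129 - 1) / 1.0129
rho = 0.012736

0.012736


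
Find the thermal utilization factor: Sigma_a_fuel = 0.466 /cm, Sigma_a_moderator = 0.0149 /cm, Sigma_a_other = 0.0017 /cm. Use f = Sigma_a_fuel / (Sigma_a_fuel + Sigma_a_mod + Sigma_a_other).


f = Sigma_a_fuel / (Sigma_a_fuel + Sigma_a_mod + Sigma_a_other)
f = 0.466 / (0.466 + 0.0149 + 0.0017)
f = 0.96560

0.96560


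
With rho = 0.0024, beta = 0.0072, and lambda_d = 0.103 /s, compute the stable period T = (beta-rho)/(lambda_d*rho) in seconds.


T = (beta - rho) / (lambda_d * rho)
T = (0.0072 - 0.0024) / (0.103 * 0.0024)
T = 19.417 s

19.417


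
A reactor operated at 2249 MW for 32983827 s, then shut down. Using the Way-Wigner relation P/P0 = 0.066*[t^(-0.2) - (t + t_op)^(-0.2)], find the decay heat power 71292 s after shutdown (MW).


P/P0 = 0.066 * [t^(-0.2) - (t + t_op)^(-0.2)]
P/P0 = 0.066 * [71292^(-0.2) - (71292 + 32983827)^(-0.2)]
P/P0 = 0.066 * [0.1070020 - 0.03134384] = 0.004993439
P = 2249 * 0.004993439 = 11.230 MW

11.230


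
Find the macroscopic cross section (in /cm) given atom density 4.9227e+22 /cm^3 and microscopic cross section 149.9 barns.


Sigma = N * sigma_barns * 1e-24
Sigma = 4.9227e+22 * 149.9 * 1e-24
Sigma = 7.3791 /cm

7.3791


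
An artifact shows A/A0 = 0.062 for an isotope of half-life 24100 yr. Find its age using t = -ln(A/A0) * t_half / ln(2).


lambda = ln(2) / t_half = ln(2) / 24100 = 2.876129e-05 /yr
t = -ln(A/A0) / lambda
t = -ln(0.062) / 2.876129e-05
t = 96679 yr

96679


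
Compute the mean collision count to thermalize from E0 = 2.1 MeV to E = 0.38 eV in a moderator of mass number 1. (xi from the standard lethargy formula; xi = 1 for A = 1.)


xi = 1 + (A-1)^2/(2A)*ln((A-1)/(A+1)) = 1 (for A = 1)
n = ln(E0/E) / xi
n = ln(2.1e6 / 0.38) / 1
n = ln(5.526316e+06) / 1 = 15.525

15.525


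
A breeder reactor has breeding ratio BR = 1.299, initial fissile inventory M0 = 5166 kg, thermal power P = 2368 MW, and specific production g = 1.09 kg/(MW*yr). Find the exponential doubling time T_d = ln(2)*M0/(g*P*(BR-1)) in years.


Breeding gain G = BR - 1 = 1.299 - 1 = 0.299
Fissile production rate = g * P * G = 1.09 * 2368 * 0.299 = 771.75488 kg/yr
T_d = ln(2) * M0 / (g * P * G)
T_d = ln(2) * 5166 / 771.75488 = 4.6398 yr

4.6398


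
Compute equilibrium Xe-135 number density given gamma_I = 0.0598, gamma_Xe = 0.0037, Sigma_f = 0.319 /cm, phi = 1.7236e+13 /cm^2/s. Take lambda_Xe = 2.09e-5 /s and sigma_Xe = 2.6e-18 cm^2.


Xe_eq = (gamma_I + gamma_Xe) * Sigma_f * phi / (lambda_Xe + sigma_Xe * phi)
Numerator = (0.0598 + 0.0037) * 0.319 * 1.7236e+13 = 3.491410e+11
Denominator = 2.09e-5 + 2.6e-18 * 1.7236e+13 = 6.571360e-05
Xe_eq = 3.491410e+11 / 6.571360e-05 = 5.3131e+15 /cm^3

5.3131e+15


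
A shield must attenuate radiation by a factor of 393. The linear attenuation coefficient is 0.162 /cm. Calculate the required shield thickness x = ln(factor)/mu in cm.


x = ln(factor) / mu
x = ln(393) / 0.162
x = 36.875 cm

36.875


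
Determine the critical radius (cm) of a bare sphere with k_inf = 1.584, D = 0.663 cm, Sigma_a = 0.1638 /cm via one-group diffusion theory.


L^2 = D / Sigma_a = 0.663 / 0.1638 = 4.047619 cm^2
B_m^2 = (k_inf - 1) / L^2 = (1.584 - 1) / 4.047619 = 0.1442824 /cm^2
For a bare sphere: B_g = pi/R, so R_c = pi / sqrt(B_m^2)
R_c = pi / sqrt(0.1442824) = 8.2707 cm

8.2707


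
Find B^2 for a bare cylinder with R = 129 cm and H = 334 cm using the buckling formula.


B^2 = (2.405/R)^2 + (pi/H)^2
B^2 = (2.405/129)^2 + (pi/334)^2
B^2 = 4.3605e-04 /cm^2

4.3605e-04


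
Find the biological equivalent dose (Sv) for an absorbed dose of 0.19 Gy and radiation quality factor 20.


H = D * Q
H = 0.19 * 20
H = 3.8000 Sv

3.8000


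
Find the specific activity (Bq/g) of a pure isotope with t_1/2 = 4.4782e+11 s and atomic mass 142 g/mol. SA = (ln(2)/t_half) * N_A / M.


lambda = ln(2) / t_half = ln(2) / 4.4782e+11 = 1.547825e-12 /s
SA = lambda * N_A / M
SA = 1.547825e-12 * 6.022e23 / 142
SA = 6.5641e+09 Bq/g

6.5641e+09


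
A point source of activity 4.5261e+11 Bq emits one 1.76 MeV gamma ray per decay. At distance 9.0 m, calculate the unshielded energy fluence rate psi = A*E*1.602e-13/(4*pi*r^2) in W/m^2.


psi = A * E * 1.602e-13 / (4*pi*r^2)
psi = 4.5261e+11 * 1.76 * 1.602e-13 / (4*pi*9.0^2)
psi = 1.2537e-04 W/m^2

1.2537e-04


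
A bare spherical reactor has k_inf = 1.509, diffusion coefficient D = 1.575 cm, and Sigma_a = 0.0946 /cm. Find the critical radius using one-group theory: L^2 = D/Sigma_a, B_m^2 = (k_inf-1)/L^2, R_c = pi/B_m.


L^2 = D / Sigma_a = 1.575 / 0.0946 = 16.64905 cm^2
B_m^2 = (k_inf - 1) / L^2 = (1.509 - 1) / 16.64905 = 0.03057231 /cm^2
For a bare sphere: B_g = pi/R, so R_c = pi / sqrt(B_m^2)
R_c = pi / sqrt(0.03057231) = 17.967 cm

17.967


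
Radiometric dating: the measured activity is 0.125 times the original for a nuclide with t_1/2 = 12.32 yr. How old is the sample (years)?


lambda = ln(2) / t_half = ln(2) / 12.32 = 0.05626195 /yr
t = -ln(A/A0) / lambda
t = -ln(0.125) / 0.05626195
t = 36.960 yr

36.960


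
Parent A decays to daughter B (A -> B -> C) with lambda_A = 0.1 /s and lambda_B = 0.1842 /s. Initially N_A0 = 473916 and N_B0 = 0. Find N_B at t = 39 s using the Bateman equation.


N_B(t) = lambda_A * N_A0 / (lambda_B - lambda_A) * [exp(-lambda_A*t) - exp(-lambda_B*t)]
exp(-0.1*39) = 0.02024191; exp(-0.1842*39) = 7.587790e-04
N_B = 0.1 * 473916 / (0.1842 - 0.1) * (0.02024191 - 7.587790e-04)
N_B = 10966

10966


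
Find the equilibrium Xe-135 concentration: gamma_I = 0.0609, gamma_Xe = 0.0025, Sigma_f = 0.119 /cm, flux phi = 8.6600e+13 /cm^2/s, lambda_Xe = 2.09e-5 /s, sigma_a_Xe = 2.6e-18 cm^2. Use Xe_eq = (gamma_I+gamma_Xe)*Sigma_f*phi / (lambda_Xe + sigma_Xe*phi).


Xe_eq = (gamma_I + gamma_Xe) * Sigma_f * phi / (lambda_Xe + sigma_Xe * phi)
Numerator = (0.0609 + 0.0025) * 0.119 * 8.6600e+13 = 6.533624e+11
Denominator = 2.09e-5 + 2.6e-18 * 8.6600e+13 = 2.460600e-04
Xe_eq = 6.533624e+11 / 2.460600e-04 = 2.6553e+15 /cm^3

2.6553e+15


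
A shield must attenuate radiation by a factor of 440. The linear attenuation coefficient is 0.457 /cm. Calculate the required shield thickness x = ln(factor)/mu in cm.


x = ln(factor) / mu
x = ln(440) / 0.457
x = 13.319 cm

13.319


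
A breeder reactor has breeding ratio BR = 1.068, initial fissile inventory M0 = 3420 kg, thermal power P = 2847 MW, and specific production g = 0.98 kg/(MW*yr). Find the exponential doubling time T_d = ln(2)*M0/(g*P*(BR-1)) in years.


Breeding gain G = BR - 1 = 1.068 - 1 = 0.068
Fissile production rate = g * P * G = 0.98 * 2847 * 0.068 = 189.72408 kg/yr
T_d = ln(2) * M0 / (g * P * G)
T_d = ln(2) * 3420 / 189.72408 = 12.495 yr

12.495


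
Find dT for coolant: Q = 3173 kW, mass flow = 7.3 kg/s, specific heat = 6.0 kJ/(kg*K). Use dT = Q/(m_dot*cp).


dT = Q / (m_dot * cp)
dT = 3173 / (7.3 * 6.0)
dT = 72.443 C

72.443


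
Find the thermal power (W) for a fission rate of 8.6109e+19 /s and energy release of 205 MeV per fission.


P = fission_rate * E_MeV * 1.602e-13
P = 8.6109e+19 * 205 * 1.602e-13
P = 2.8279e+09 W

2.8279e+09


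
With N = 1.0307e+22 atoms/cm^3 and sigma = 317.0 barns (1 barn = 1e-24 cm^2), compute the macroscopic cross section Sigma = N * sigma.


Sigma = N * sigma_barns * 1e-24
Sigma = 1.0307e+22 * 317.0 * 1e-24
Sigma = 3.2673 /cm

3.2673


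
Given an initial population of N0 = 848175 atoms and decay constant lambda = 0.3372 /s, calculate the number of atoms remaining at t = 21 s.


N = N0 * exp(-lambda * t)
N = 848175 * exp(-0.3372 * 21)
N = 713.11

713.11


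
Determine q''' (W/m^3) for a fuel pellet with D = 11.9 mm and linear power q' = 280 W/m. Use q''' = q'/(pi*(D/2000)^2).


r = D / 2 / 1000 = 11.9 / 2 / 1000 = 0.00595 m
q''' = q' / (pi * r^2)
q''' = 280 / (pi * 0.00595^2)
q''' = 2.5175e+06 W/m^3

2.5175e+06


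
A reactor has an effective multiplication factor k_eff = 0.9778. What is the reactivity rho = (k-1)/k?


rho = (k_eff - 1) / k_eff
rho = (0.9778 - 1) / 0.9778
rho = -0.022704

-0.022704


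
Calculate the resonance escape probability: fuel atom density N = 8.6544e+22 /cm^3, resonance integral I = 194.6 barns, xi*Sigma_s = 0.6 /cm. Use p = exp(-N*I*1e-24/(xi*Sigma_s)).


p = exp(-N * I * 1e-24 / (xi*Sigma_s))
p = exp(-8.6544e+22 * 194.6 * 1e-24 / 0.6)
p = 6.4527e-13

6.4527e-13


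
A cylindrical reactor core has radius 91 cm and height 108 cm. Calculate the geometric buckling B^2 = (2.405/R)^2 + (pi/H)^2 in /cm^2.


B^2 = (2.405/R)^2 + (pi/H)^2
B^2 = (2.405/91)^2 + (pi/108)^2
B^2 = 0.0015446 /cm^2

0.0015446


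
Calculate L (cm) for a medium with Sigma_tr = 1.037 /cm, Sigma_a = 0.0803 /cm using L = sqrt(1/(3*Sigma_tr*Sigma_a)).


D = 1 / (3 * Sigma_tr) = 1 / (3 * 1.037) = 0.3214401 cm
L = sqrt(D / Sigma_a)
L = sqrt(0.3214401 / 0.0803)
L = 2.0007 cm

2.0007


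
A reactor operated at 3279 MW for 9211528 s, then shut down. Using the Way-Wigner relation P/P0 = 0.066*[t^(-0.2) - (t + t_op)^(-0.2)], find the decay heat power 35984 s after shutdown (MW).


P/P0 = 0.066 * [t^(-0.2) - (t + t_op)^(-0.2)]
P/P0 = 0.066 * [35984^(-0.2) - (35984 + 9211528)^(-0.2)]
P/P0 = 0.066 * [0.1226812 - 0.04043850] = 0.005428018
P = 3279 * 0.005428018 = 17.798 MW

17.798


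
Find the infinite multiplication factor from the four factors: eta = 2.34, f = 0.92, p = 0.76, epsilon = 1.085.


k_inf = eta * f * p * epsilon
k_inf = 2.34 * 0.92 * 0.76 * 1.085
k_inf = 1.7752

1.7752


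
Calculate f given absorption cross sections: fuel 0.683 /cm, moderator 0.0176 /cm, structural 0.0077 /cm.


f = Sigma_a_fuel / (Sigma_a_fuel + Sigma_a_mod + Sigma_a_other)
f = 0.683 / (0.683 + 0.0176 + 0.0077)
f = 0.96428

0.96428


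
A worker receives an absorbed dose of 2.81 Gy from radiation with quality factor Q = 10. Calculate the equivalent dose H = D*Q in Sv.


H = D * Q
H = 2.81 * 10
H = 28.100 Sv

28.100


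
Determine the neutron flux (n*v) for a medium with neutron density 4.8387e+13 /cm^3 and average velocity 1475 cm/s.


phi = n * v
phi = 4.8387e+13 * 1475
phi = 7.1371e+16 /cm^2/s

7.1371e+16


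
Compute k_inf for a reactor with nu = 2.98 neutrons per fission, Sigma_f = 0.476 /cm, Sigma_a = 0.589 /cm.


k_inf = nu * Sigma_f / Sigma_a
k_inf = 2.98 * 0.476 / 0.589
k_inf = 2.4083

2.4083


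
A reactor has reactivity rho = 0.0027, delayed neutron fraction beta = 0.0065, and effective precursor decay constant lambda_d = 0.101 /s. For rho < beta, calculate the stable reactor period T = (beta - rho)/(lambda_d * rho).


T = (beta - rho) / (lambda_d * rho)
T = (0.0065 - 0.0027) / (0.101 * 0.0027)
T = 13.935 s

13.935


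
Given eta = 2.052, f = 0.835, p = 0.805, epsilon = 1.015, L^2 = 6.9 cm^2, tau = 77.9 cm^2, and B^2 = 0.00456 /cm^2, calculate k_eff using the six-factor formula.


k_inf = eta*f*p*eps = 2.052*0.835*0.805*1.015 = 1.399993
P_TNL = 1/(1 + L^2*B^2) = 1/(1 + 6.9*0.00456) = 0.9694958
P_FNL = exp(-B^2*tau) = exp(-0.00456*77.9) = 0.7010164
k_eff = k_inf * P_TNL * P_FNL = 1.399993 * 0.9694958 * 0.7010164
k_eff = 0.95148

0.95148


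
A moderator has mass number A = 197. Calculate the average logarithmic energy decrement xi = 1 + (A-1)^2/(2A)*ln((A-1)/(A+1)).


xi = 1 + (A-1)^2/(2A) * ln((A-1)/(A+1))
xi = 1 + (197-1)^2/(2*197) * ln((197-1)/(197 +1))
xi = 0.010118

0.010118


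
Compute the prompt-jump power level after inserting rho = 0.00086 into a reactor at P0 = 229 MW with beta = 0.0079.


P1/P0 = beta / (beta - rho)
P1/P0 = 0.0079 / (0.0079 - 0.00086) = 1.122159
P1 = 229 * 1.122159 = 256.97 MW

256.97


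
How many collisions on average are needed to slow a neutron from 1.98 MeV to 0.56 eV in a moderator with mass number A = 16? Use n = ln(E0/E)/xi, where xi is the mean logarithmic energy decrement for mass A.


xi = 1 + (A-1)^2/(2A)*ln((A-1)/(A+1)) = 0.1199467 (for A = 16)
n = ln(E0/E) / xi
n = ln(1.98e6 / 0.56) / 0.1199467
n = ln(3.535714e+06) / 0.1199467 = 125.71

125.71


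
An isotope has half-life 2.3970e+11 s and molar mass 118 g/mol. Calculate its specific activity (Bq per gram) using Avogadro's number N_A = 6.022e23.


lambda = ln(2) / t_half = ln(2) / 2.3970e+11 = 2.891728e-12 /s
SA = lambda * N_A / M
SA = 2.891728e-12 * 6.022e23 / 118
SA = 1.4758e+10 Bq/g

1.4758e+10


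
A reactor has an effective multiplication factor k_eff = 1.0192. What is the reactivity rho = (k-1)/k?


rho = (k_eff - 1) / k_eff
rho = (1.0192 - 1) / 1.0192
rho = 0.018838

0.018838


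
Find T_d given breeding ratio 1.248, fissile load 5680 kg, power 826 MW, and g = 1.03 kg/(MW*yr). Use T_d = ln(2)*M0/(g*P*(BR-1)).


Breeding gain G = BR - 1 = 1.248 - 1 = 0.248
Fissile production rate = g * P * G = 1.03 * 826 * 0.248 = 210.99344 kg/yr
T_d = ln(2) * M0 / (g * P * G)
T_d = ln(2) * 5680 / 210.99344 = 18.660 yr

18.660


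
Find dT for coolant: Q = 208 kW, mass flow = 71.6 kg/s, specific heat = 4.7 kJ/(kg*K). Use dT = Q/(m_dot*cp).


dT = Q / (m_dot * cp)
dT = 208 / (71.6 * 4.7)
dT = 0.61809 C

0.61809


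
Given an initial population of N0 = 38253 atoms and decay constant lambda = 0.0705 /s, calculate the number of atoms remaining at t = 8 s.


N = N0 * exp(-lambda * t)
N = 38253 * exp(-0.0705 * 8)
N = 21763

21763


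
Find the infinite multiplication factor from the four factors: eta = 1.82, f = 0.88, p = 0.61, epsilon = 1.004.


k_inf = eta * f * p * epsilon
k_inf = 1.82 * 0.88 * 0.61 * 1.004
k_inf = 0.98088

0.98088


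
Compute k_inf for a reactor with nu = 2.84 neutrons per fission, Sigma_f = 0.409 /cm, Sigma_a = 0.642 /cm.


k_inf = nu * Sigma_f / Sigma_a
k_inf = 2.84 * 0.409 / 0.642
k_inf = 1.8093

1.8093


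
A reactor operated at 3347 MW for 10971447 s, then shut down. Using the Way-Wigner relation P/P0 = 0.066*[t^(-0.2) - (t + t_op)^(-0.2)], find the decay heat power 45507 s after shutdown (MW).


P/P0 = 0.066 * [t^(-0.2) - (t + t_op)^(-0.2)]
P/P0 = 0.066 * [45507^(-0.2) - (45507 + 10971447)^(-0.2)]
P/P0 = 0.066 * [0.1170535 - 0.03904700] = 0.005148429
P = 3347 * 0.005148429 = 17.232 MW

17.232


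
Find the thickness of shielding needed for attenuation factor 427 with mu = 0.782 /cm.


x = ln(factor) / mu
x = ln(427) / 0.782
x = 7.7452 cm

7.7452


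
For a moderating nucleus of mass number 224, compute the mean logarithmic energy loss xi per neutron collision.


xi = 1 + (A-1)^2/(2A) * ln((A-1)/(A+1))
xi = 1 + (224-1)^2/(2*224) * ln((224-1)/(224 +1))
xi = 0.0089021

0.0089021


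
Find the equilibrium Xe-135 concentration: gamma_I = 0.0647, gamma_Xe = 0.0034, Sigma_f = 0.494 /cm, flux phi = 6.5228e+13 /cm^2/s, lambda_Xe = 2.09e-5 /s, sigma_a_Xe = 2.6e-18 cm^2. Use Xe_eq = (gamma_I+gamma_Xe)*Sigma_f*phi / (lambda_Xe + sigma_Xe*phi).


Xe_eq = (gamma_I + gamma_Xe) * Sigma_f * phi / (lambda_Xe + sigma_Xe * phi)
Numerator = (0.0647 + 0.0034) * 0.494 * 6.5228e+13 = 2.194361e+12
Denominator = 2.09e-5 + 2.6e-18 * 6.5228e+13 = 1.904928e-04
Xe_eq = 2.194361e+12 / 1.904928e-04 = 1.1519e+16 /cm^3

1.1519e+16


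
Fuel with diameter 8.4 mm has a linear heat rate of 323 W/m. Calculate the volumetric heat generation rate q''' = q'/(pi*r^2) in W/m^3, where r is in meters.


r = D / 2 / 1000 = 8.4 / 2 / 1000 = 0.0042 m
q''' = q' / (pi * r^2)
q''' = 323 / (pi * 0.0042^2)
q''' = 5.8285e+06 W/m^3

5.8285e+06


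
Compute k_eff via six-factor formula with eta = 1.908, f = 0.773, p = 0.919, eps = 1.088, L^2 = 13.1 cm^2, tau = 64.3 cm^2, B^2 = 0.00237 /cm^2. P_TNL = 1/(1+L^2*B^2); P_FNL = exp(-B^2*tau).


k_inf = eta*f*p*eps = 1.908*0.773*0.919*1.088 = 1.474695
P_TNL = 1/(1 + L^2*B^2) = 1/(1 + 13.1*0.00237) = 0.9698879
P_FNL = exp(-B^2*tau) = exp(-0.00237*64.3) = 0.8586525
k_eff = k_inf * P_TNL * P_FNL = 1.474695 * 0.9698879 * 0.8586525
k_eff = 1.2281

1.2281


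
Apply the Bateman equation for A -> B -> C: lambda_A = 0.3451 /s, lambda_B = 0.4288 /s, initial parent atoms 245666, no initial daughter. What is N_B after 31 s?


N_B(t) = lambda_A * N_A0 / (lambda_B - lambda_A) * [exp(-lambda_A*t) - exp(-lambda_B*t)]
exp(-0.3451*31) = 2.258781e-05; exp(-0.4288*31) = 1.686593e-06
N_B = 0.3451 * 245666 / (0.4288 - 0.3451) * (2.258781e-05 - 1.686593e-06)
N_B = 21.171

21.171


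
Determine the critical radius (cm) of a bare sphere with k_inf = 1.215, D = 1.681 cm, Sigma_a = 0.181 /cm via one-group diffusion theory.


L^2 = D / Sigma_a = 1.681 / 0.181 = 9.287293 cm^2
B_m^2 = (k_inf - 1) / L^2 = (1.215 - 1) / 9.287293 = 0.02314991 /cm^2
For a bare sphere: B_g = pi/R, so R_c = pi / sqrt(B_m^2)
R_c = pi / sqrt(0.02314991) = 20.648 cm

20.648


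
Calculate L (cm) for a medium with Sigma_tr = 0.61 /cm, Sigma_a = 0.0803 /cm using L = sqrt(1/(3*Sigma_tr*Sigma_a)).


D = 1 / (3 * Sigma_tr) = 1 / (3 * 0.61) = 0.5464481 cm
L = sqrt(D / Sigma_a)
L = sqrt(0.5464481 / 0.0803)
L = 2.6087 cm

2.6087


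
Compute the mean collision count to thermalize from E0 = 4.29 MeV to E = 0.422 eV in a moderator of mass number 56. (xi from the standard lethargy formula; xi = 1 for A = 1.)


xi = 1 + (A-1)^2/(2A)*ln((A-1)/(A+1)) = 0.03529286 (for A = 56)
n = ln(E0/E) / xi
n = ln(4.29e6 / 0.422) / 0.03529286
n = ln(1.016588e+07) / 0.03529286 = 457.16

457.16


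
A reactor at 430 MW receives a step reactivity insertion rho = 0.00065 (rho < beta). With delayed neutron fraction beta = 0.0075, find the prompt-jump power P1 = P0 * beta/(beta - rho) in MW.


P1/P0 = beta / (beta - rho)
P1/P0 = 0.0075 / (0.0075 - 0.00065) = 1.094891
P1 = 430 * 1.094891 = 470.80 MW

470.80


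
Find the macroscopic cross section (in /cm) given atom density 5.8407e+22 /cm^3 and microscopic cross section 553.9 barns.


Sigma = N * sigma_barns * 1e-24
Sigma = 5.8407e+22 * 553.9 * 1e-24
Sigma = 32.352 /cm

32.352


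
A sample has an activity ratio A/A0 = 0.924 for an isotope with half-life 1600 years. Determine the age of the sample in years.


lambda = ln(2) / t_half = ln(2) / 1600 = 4.332170e-04 /yr
t = -ln(A/A0) / lambda
t = -ln(0.924) / 4.332170e-04
t = 182.46 yr

182.46
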